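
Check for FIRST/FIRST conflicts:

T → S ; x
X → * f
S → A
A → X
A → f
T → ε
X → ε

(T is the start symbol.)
No FIRST/FIRST conflicts.

A FIRST/FIRST conflict occurs when two productions N → α and N → β for the same non-terminal have FIRST(α) ∩ FIRST(β) ≠ ∅ (with ε ∈ FIRST of a nullable right-hand side, so two nullable alternatives also conflict).

FIRST sets of the non-terminals at (or reachable through a nullable prefix from) the front of some alternative:
  FIRST(S) = { '*', 'f', ε }
  FIRST(X) = { '*', ε }

Productions for T:
  T → S ; x: FIRST = { '*', ';', 'f' }
  T → ε: FIRST = { ε }
Productions for X:
  X → * f: FIRST = { '*' }
  X → ε: FIRST = { ε }
Productions for A:
  A → X: FIRST = { '*', ε }
  A → f: FIRST = { 'f' }
S has only one production, so no FIRST/FIRST conflict is possible there.

All alternatives of each non-terminal have pairwise disjoint FIRST sets.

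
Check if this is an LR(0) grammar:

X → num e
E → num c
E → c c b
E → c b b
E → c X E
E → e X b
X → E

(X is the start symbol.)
No. Shift-reduce conflict between [E → c c b .] and [E → c b . b]

A grammar is LR(0) if no state in the canonical LR(0) collection has:
  - both a shift item (dot before a terminal) and a complete item (shift-reduce conflict), or
  - two or more complete items (reduce-reduce conflict; the accept item [X' → X .] counts as a complete item here).

Augment with X' → X and build the canonical LR(0) collection (I0 = CLOSURE({[X' → . X]}), then GOTO on every symbol after a dot until no new states appear). It has 17 states:
  I0: { [E → . c X E], [E → . c b b], [E → . c c b], [E → . e X b], [E → . num c], [X → . E], [X → . num e], [X' → . X] }  — shift
  I1: { [X → E .] }  — reduce
  I2: { [X' → X .] }  — accept
  I3: { [E → . c X E], [E → . c b b], [E → . c c b], [E → . e X b], [E → . num c], [E → c . X E], [E → c . b b], [E → c . c b], [X → . E], [X → . num e] }  — shift
  I4: { [E → . c X E], [E → . c b b], [E → . c c b], [E → . e X b], [E → . num c], [E → e . X b], [X → . E], [X → . num e] }  — shift
  I5: { [E → num . c], [X → num . e] }  — shift
  I6: { [E → num c .] }  — reduce
  I7: { [X → num e .] }  — reduce
  I8: { [E → e X . b] }  — shift
  I9: { [E → e X b .] }  — reduce
  I10: { [E → . c X E], [E → . c b b], [E → . c c b], [E → . e X b], [E → . num c], [E → c X . E] }  — shift
  I11: { [E → c b . b] }  — shift
  I12: { [E → . c X E], [E → . c b b], [E → . c c b], [E → . e X b], [E → . num c], [E → c . X E], [E → c . b b], [E → c . c b], [E → c c . b], [X → . E], [X → . num e] }  — shift
  I13: { [E → c b . b], [E → c c b .] }  — shift, reduce
  I14: { [E → c b b .] }  — reduce
  I15: { [E → c X E .] }  — reduce
  I16: { [E → num . c] }  — shift

Conflict in state I13:
  Shift-reduce conflict between [E → c c b .] and [E → c b . b]
So the grammar is NOT LR(0).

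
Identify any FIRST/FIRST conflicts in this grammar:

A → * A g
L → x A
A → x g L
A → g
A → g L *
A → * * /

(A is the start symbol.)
Yes. A → '*' A g / A → '*' '*' '/' on { '*' }; A → g / A → g L '*' on { 'g' }

A FIRST/FIRST conflict occurs when two productions N → α and N → β for the same non-terminal have FIRST(α) ∩ FIRST(β) ≠ ∅ (with ε ∈ FIRST of a nullable right-hand side, so two nullable alternatives also conflict).

Productions for A:
  A → * A g: FIRST = { '*' }
  A → x g L: FIRST = { 'x' }
  A → g: FIRST = { 'g' }
  A → g L *: FIRST = { 'g' }
  A → * * /: FIRST = { '*' }
L has only one production, so no FIRST/FIRST conflict is possible there.

Conflict for A: A → * A g and A → * * /
  Overlap: { '*' }
Conflict for A: A → g and A → g L *
  Overlap: { 'g' }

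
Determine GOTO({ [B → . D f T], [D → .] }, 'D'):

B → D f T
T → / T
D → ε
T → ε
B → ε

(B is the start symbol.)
{ [B → D . f T] }

GOTO(I, 'D') = CLOSURE({ [A → αX.β] : [A → α.Xβ] ∈ I, X = 'D' })

Items with dot before 'D', with the dot advanced:
  [B → . D f T] → [B → D . f T]
Closure adds nothing (no advanced item has the dot before a non-terminal).

GOTO = { [B → D . f T] }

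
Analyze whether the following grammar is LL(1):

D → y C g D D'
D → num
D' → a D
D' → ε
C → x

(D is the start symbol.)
Relevant sets:
  FOLLOW(D') = { $, 'a' }

For D:
  PREDICT(D → y C g D D') = { 'y' }
  PREDICT(D → num) = { 'num' }
For D':
  PREDICT(D' → a D) = { 'a' }
  PREDICT(D' → ε) = { $, 'a' }
C has a single production, so nothing to check there.

Conflict found: Predict set conflict for D': { 'a' }
The grammar is NOT LL(1).

Answer: No. Predict set conflict for D': { 'a' }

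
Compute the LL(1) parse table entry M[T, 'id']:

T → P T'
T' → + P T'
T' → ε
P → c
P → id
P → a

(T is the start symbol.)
T → P T'

To find M[T, 'id'], we find productions for T where 'id' is in the predict set (PREDICT(N → α) = (FIRST(α) \ {ε}) ∪ (FOLLOW(N) if α ⇒* ε)).

Relevant sets:
  FIRST(P) = { 'a', 'c', 'id' }

T → P T': PREDICT = { 'a', 'c', 'id' }
  'id' is in predict set, so this production goes in M[T, 'id']

M[T, 'id'] = T → P T'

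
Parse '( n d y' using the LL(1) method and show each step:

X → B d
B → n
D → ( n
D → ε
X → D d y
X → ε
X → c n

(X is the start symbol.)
Stack is shown with the top on the left.

Stack      Input      Action
----------------------------
X $        ( n d y $  output X → D d y
D d y $    ( n d y $  output D → ( n
( n d y $  ( n d y $  match '('
n d y $    n d y $    match 'n'
d y $      d y $      match 'd'
y $        y $        match 'y'
$          $          accept

The string is accepted.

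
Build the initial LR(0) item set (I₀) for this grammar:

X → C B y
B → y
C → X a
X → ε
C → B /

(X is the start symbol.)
{ [B → . y], [C → . B /], [C → . X a], [X → . C B y], [X → .], [X' → . X] }

First, augment the grammar with X' → X
I₀ = CLOSURE({ [X' → . X] }):
  [X' → . X] has the dot before X: add [X → . C B y], [X → .]
  [X → . C B y] has the dot before C: add [C → . X a], [C → . B /]
  [C → . B /] has the dot before B: add [B → . y]
No further items can be added.

I₀ = { [B → . y], [C → . B /], [C → . X a], [X → . C B y], [X → .], [X' → . X] }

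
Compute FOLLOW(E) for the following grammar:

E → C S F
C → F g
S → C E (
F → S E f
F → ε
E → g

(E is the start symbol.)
{ $, '(', 'f' }

To compute FOLLOW(E), find every occurrence of E on a right-hand side N → α E β: add FIRST(β) \ {ε}, and if β is empty or nullable also add FOLLOW(N). Iterate to a fixed point.

E is the start symbol, so $ ∈ FOLLOW(E).
In S → C E (: E is followed by '(', add FIRST('(') \ {ε} = { '(' }
In F → S E f: E is followed by f, add FIRST(f) \ {ε} = { 'f' }

Taking the union: FOLLOW(E) = { $, '(', 'f' }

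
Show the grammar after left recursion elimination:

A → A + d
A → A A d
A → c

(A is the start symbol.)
A → c A'
A' → + d A'
A' → A d A'
A' → ε

A is directly left-recursive. The standard transformation for
  A → A α₁ | ... | A α_m | β₁ | ... | β_n
is
  A  → β₁ A' | ... | β_n A'
  A' → α₁ A' | ... | α_m A' | ε

A → c becomes A → c A'
A → A + d becomes A' → + d A'
A → A A d becomes A' → A d A'
Add A' → ε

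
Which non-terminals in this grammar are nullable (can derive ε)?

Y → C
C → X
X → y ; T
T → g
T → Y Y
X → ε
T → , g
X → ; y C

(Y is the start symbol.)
ε-productions: X → ε
So X is immediately nullable.
C → X: every symbol on the right is nullable, so C is nullable too.
Y → C: every symbol on the right is nullable, so Y is nullable too.
T → Y Y: every symbol on the right is nullable, so T is nullable too.
Every non-terminal is now nullable.
Nullable = { 'C', 'T', 'X', 'Y' }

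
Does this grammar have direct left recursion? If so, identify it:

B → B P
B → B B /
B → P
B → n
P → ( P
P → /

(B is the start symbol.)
Yes, B is left-recursive

Direct left recursion occurs when N → N α for some non-terminal N (the right-hand side begins with the left-hand side itself).

B → B P: LEFT RECURSIVE (starts with B)
B → B B /: LEFT RECURSIVE (starts with B)
B → P: starts with P
B → n: starts with n
P → ( P: starts with '('
P → /: starts with '/'

The grammar has direct left recursion on: B.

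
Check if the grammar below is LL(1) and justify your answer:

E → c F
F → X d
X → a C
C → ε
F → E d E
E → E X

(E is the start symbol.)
No. Predict set conflict for E: { 'c' }

A grammar is LL(1) if for each non-terminal N with multiple productions, the predict sets of those productions are pairwise disjoint, where PREDICT(N → α) = (FIRST(α) \ {ε}) ∪ (FOLLOW(N) if α ⇒* ε).

Relevant sets:
  FIRST(E) = { 'c' }
  FIRST(X) = { 'a' }

For E:
  PREDICT(E → c F) = { 'c' }
  PREDICT(E → E X) = { 'c' }
For F:
  PREDICT(F → X d) = { 'a' }
  PREDICT(F → E d E) = { 'c' }
X, C have a single production, so nothing to check there.

Conflict found: Predict set conflict for E: { 'c' }
The grammar is NOT LL(1).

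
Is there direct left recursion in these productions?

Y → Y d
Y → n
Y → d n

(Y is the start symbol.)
Yes, Y is left-recursive

Direct left recursion occurs when N → N α for some non-terminal N (the right-hand side begins with the left-hand side itself).

Y → Y d: LEFT RECURSIVE (starts with Y)
Y → n: starts with n
Y → d n: starts with d

The grammar has direct left recursion on: Y.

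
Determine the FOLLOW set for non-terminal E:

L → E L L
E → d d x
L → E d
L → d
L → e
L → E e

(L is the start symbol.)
{ 'd', 'e' }

In L → E L L: E is followed by L L, add FIRST(L L) \ {ε} = { 'd', 'e' }
In L → E d: E is followed by d, add FIRST(d) \ {ε} = { 'd' }
In L → E e: E is followed by e, add FIRST(e) \ {ε} = { 'e' }

Taking the union: FOLLOW(E) = { 'd', 'e' }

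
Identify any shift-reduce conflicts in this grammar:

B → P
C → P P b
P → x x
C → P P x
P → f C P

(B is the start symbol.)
No shift-reduce conflicts

A shift-reduce conflict occurs when an LR(0) state has both:
  - a complete (reduce) item [A → α .] (dot at the end), and
  - a shift item [B → β . c γ] (dot before a terminal).

Augment with B' → B and build the canonical LR(0) collection (I0 = CLOSURE({[B' → . B]}), then GOTO on every symbol after a dot until no new states appear). It has 12 states:
  I0: { [B → . P], [B' → . B], [P → . f C P], [P → . x x] }  — shift
  I1: { [B' → B .] }  — accept
  I2: { [B → P .] }  — reduce
  I3: { [C → . P P b], [C → . P P x], [P → . f C P], [P → . x x], [P → f . C P] }  — shift
  I4: { [P → x . x] }  — shift
  I5: { [P → x x .] }  — reduce
  I6: { [P → . f C P], [P → . x x], [P → f C . P] }  — shift
  I7: { [C → P . P b], [C → P . P x], [P → . f C P], [P → . x x] }  — shift
  I8: { [C → P P . b], [C → P P . x] }  — shift
  I9: { [C → P P b .] }  — reduce
  I10: { [C → P P x .] }  — reduce
  I11: { [P → f C P .] }  — reduce

No state contains both a complete item and a shift item.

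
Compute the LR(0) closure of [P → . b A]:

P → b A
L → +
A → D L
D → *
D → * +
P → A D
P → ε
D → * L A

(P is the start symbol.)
To compute CLOSURE, for each item [A → α.Bβ] where B is a non-terminal, add [B → .γ] for all productions B → γ; repeat for the newly added items until nothing changes.

Start with: [P → . b A]
The dot precedes the terminal b, so nothing is added.

CLOSURE = { [P → . b A] }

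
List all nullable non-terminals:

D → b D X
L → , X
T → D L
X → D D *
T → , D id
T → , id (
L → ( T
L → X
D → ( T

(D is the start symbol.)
None

There are no ε-productions, so no non-terminal can derive ε.
No non-terminals are nullable.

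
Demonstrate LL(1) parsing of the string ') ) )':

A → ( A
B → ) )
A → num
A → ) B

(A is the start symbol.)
LL(1) parsing maintains a stack (initially the start symbol over $) and the input. At each step: if the stack top is a terminal, match it against the current input token; if it is a non-terminal N, replace it with the RHS of M[N, lookahead] (the unique production whose predict set contains the lookahead).

Stack is shown with the top on the left.

Stack  Input    Action
----------------------
A $    ) ) ) $  output A → ) B
) B $  ) ) ) $  match ')'
B $    ) ) $    output B → ) )
) ) $  ) ) $    match ')'
) $    ) $      match ')'
$      $        accept

The string is accepted.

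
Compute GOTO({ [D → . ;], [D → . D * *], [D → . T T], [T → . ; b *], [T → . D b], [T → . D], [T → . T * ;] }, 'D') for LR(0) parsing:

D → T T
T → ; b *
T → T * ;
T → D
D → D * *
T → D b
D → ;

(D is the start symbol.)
GOTO(I, 'D') = CLOSURE({ [A → αX.β] : [A → α.Xβ] ∈ I, X = 'D' })

Items with dot before 'D', with the dot advanced:
  [D → . D * *] → [D → D . * *]
  [T → . D] → [T → D .]
  [T → . D b] → [T → D . b]
Closure adds nothing (no advanced item has the dot before a non-terminal).

GOTO = { [D → D . * *], [T → D . b], [T → D .] }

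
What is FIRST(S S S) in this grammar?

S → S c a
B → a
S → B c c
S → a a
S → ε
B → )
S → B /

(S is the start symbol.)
FIRST sets of the non-terminals involved (from the grammar, by fixed-point iteration):
  FIRST(S) = { ')', 'a', 'c', ε }

To compute FIRST(S S S), process the symbols left to right:
Symbol S is a non-terminal. Add FIRST(S) \ {ε} = { ')', 'a', 'c' }
S is nullable (ε ∈ FIRST(S)), continue to the next symbol.
Symbol S is a non-terminal. Add FIRST(S) \ {ε} = { ')', 'a', 'c' }
S is nullable (ε ∈ FIRST(S)), continue to the next symbol.
Symbol S is a non-terminal. Add FIRST(S) \ {ε} = { ')', 'a', 'c' }
S is nullable (ε ∈ FIRST(S)), continue to the next symbol.
All symbols are nullable, so ε is in the result.
FIRST(S S S) = { ')', 'a', 'c', ε }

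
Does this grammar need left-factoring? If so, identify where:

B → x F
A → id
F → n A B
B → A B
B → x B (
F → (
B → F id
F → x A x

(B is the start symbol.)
Yes, B has productions with common prefix 'x'

Left-factoring is needed when two productions for the same non-terminal
share a common prefix on the right-hand side.

Productions for B:
  B → x F
  B → A B
  B → x B (
  B → F id
Productions for F:
  F → n A B
  F → (
  F → x A x

Found common prefix 'x' in productions for B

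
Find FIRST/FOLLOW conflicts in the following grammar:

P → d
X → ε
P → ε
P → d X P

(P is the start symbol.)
A FIRST/FOLLOW conflict occurs when a non-terminal N has a nullable alternative N → β (β ⇒* ε) and another alternative N → α with FIRST(α) ∩ FOLLOW(N) ≠ ∅: on such a lookahead the parser cannot decide between expanding α and letting N vanish via β.

Nullable non-terminals: P, X.

P: nullable alternative(s) P → ε; FOLLOW(P) = { $ }
  P → d: FIRST \ {ε} = { 'd' } — disjoint from FOLLOW(P)
  P → ε: FIRST \ {ε} = { } — this is the only nullable alternative, skip
  P → d X P: FIRST \ {ε} = { 'd' } — disjoint from FOLLOW(P)
X has a nullable alternative but only one production, so nothing to check.

No FIRST/FOLLOW conflicts found.

Answer: No FIRST/FOLLOW conflicts.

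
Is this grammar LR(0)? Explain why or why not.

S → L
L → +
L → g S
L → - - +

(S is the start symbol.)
A grammar is LR(0) if no state in the canonical LR(0) collection has:
  - both a shift item (dot before a terminal) and a complete item (shift-reduce conflict), or
  - two or more complete items (reduce-reduce conflict; the accept item [S' → S .] counts as a complete item here).

Augment with S' → S and build the canonical LR(0) collection (I0 = CLOSURE({[S' → . S]}), then GOTO on every symbol after a dot until no new states appear). It has 9 states:
  I0: { [L → . +], [L → . - - +], [L → . g S], [S → . L], [S' → . S] }  — shift
  I1: { [L → + .] }  — reduce
  I2: { [L → - . - +] }  — shift
  I3: { [S → L .] }  — reduce
  I4: { [S' → S .] }  — accept
  I5: { [L → . +], [L → . - - +], [L → . g S], [L → g . S], [S → . L] }  — shift
  I6: { [L → g S .] }  — reduce
  I7: { [L → - - . +] }  — shift
  I8: { [L → - - + .] }  — reduce

Every state is either a pure shift/goto state or contains exactly one complete item and nothing to shift — no conflicts. The grammar is LR(0).

Answer: Yes, the grammar is LR(0)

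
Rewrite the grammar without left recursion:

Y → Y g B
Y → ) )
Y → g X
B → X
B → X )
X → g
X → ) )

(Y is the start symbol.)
Y → ) ) Y'
Y → g X Y'
Y' → g B Y'
Y' → ε
B → X
B → X )
X → g
X → ) )

Y is directly left-recursive. The standard transformation for
  A → A α₁ | ... | A α_m | β₁ | ... | β_n
is
  A  → β₁ A' | ... | β_n A'
  A' → α₁ A' | ... | α_m A' | ε

Y → ) ) becomes Y → ) ) Y'
Y → g X becomes Y → g X Y'
Y → Y g B becomes Y' → g B Y'
Add Y' → ε

Productions for other non-terminals are unchanged:
  B → X
  B → X )
  X → g
  X → ) )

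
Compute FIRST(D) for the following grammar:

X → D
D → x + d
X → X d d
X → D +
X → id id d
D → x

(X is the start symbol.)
{ 'x' }

From D → x + d:
  - x is a terminal: add 'x' and stop
From D → x:
  - x is a terminal: add 'x' and stop

Collecting: FIRST(D) = { 'x' }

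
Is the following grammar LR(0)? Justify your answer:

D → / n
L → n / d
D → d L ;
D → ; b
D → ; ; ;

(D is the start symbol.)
Yes, the grammar is LR(0)

Augment with D' → D and build the canonical LR(0) collection (I0 = CLOSURE({[D' → . D]}), then GOTO on every symbol after a dot until no new states appear). It has 14 states:
  I0: { [D → . / n], [D → . ; ; ;], [D → . ; b], [D → . d L ;], [D' → . D] }  — shift
  I1: { [D → / . n] }  — shift
  I2: { [D → ; . ; ;], [D → ; . b] }  — shift
  I3: { [D' → D .] }  — accept
  I4: { [D → d . L ;], [L → . n / d] }  — shift
  I5: { [D → d L . ;] }  — shift
  I6: { [L → n . / d] }  — shift
  I7: { [L → n / . d] }  — shift
  I8: { [L → n / d .] }  — reduce
  I9: { [D → d L ; .] }  — reduce
  I10: { [D → ; ; . ;] }  — shift
  I11: { [D → ; b .] }  — reduce
  I12: { [D → ; ; ; .] }  — reduce
  I13: { [D → / n .] }  — reduce

Every state is either a pure shift/goto state or contains exactly one complete item and nothing to shift — no conflicts. The grammar is LR(0).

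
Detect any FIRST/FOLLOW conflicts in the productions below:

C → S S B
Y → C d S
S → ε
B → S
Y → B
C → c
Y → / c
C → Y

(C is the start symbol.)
Yes. C → Y with FOLLOW(C) on { 'd' }; Y → C d S with FOLLOW(Y) on { 'd' }

A FIRST/FOLLOW conflict occurs when a non-terminal N has a nullable alternative N → β (β ⇒* ε) and another alternative N → α with FIRST(α) ∩ FOLLOW(N) ≠ ∅: on such a lookahead the parser cannot decide between expanding α and letting N vanish via β.

Nullable non-terminals: B, C, S, Y.
FIRST sets used below: FIRST(S) = { ε }, FIRST(B) = { ε }, FIRST(Y) = { '/', 'c', 'd', ε }, FIRST(C) = { '/', 'c', 'd', ε }
B has a nullable alternative but only one production, so nothing to check.

C: nullable alternative(s) C → S S B, C → Y; FOLLOW(C) = { $, 'd' }
  C → S S B: FIRST \ {ε} = { } — disjoint from FOLLOW(C)
  C → c: FIRST \ {ε} = { 'c' } — disjoint from FOLLOW(C)
  C → Y: FIRST \ {ε} = { '/', 'c', 'd' } — overlaps FOLLOW(C) on { 'd' }: CONFLICT
S has a nullable alternative but only one production, so nothing to check.

Y: nullable alternative(s) Y → B; FOLLOW(Y) = { $, 'd' }
  Y → C d S: FIRST \ {ε} = { '/', 'c', 'd' } — overlaps FOLLOW(Y) on { 'd' }: CONFLICT
  Y → B: FIRST \ {ε} = { } — this is the only nullable alternative, skip
  Y → / c: FIRST \ {ε} = { '/' } — disjoint from FOLLOW(Y)

So the grammar has 2 FIRST/FOLLOW conflicts (marked CONFLICT above).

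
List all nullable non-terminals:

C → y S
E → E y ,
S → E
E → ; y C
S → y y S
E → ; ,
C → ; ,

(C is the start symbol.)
None

There are no ε-productions, so no non-terminal can derive ε.
No non-terminals are nullable.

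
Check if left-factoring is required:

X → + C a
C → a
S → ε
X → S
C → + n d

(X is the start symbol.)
Left-factoring is needed when two productions for the same non-terminal
share a common prefix on the right-hand side.

Productions for X:
  X → + C a
  X → S
Productions for C:
  C → a
  C → + n d

No common prefixes found.

Answer: No, left-factoring is not needed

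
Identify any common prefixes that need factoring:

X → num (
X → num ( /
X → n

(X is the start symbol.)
Yes, X has productions with common prefix 'num ('

Left-factoring is needed when two productions for the same non-terminal
share a common prefix on the right-hand side.

Productions for X:
  X → num (
  X → num ( /
  X → n

Found common prefix 'num (' in productions for X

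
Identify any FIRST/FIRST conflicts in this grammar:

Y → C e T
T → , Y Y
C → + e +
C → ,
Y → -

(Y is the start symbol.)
A FIRST/FIRST conflict occurs when two productions N → α and N → β for the same non-terminal have FIRST(α) ∩ FIRST(β) ≠ ∅ (with ε ∈ FIRST of a nullable right-hand side, so two nullable alternatives also conflict).

FIRST sets of the non-terminals at (or reachable through a nullable prefix from) the front of some alternative:
  FIRST(C) = { '+', ',' }

Productions for Y:
  Y → C e T: FIRST = { '+', ',' }
  Y → -: FIRST = { '-' }
Productions for C:
  C → + e +: FIRST = { '+' }
  C → ,: FIRST = { ',' }
T has only one production, so no FIRST/FIRST conflict is possible there.

All alternatives of each non-terminal have pairwise disjoint FIRST sets.

Answer: No FIRST/FIRST conflicts.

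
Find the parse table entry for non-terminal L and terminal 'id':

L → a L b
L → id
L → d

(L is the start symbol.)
L → id

To find M[L, 'id'], we find productions for L where 'id' is in the predict set (PREDICT(N → α) = (FIRST(α) \ {ε}) ∪ (FOLLOW(N) if α ⇒* ε)).

L → a L b: PREDICT = { 'a' }
L → id: PREDICT = { 'id' }
  'id' is in predict set, so this production goes in M[L, 'id']
L → d: PREDICT = { 'd' }

M[L, 'id'] = L → id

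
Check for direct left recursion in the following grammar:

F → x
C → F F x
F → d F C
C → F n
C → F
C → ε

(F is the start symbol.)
No direct left recursion

F → x: starts with x
C → F F x: starts with F
F → d F C: starts with d
C → F n: starts with F
C → F: starts with F
C → ε: starts with ε

No direct left recursion found.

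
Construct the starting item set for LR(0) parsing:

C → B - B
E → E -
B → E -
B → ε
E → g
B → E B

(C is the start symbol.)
First, augment the grammar with C' → C
I₀ = CLOSURE({ [C' → . C] }):
  [C' → . C] has the dot before C: add [C → . B - B]
  [C → . B - B] has the dot before B: add [B → . E -], [B → .], [B → . E B]
  [B → . E -] has the dot before E: add [E → . E -], [E → . g]
No further items can be added.

I₀ = { [B → . E -], [B → . E B], [B → .], [C → . B - B], [C' → . C], [E → . E -], [E → . g] }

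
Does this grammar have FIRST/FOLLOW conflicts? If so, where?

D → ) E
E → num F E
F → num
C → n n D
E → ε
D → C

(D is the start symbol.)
Nullable non-terminals: E.

E: nullable alternative(s) E → ε; FOLLOW(E) = { $ }
  E → num F E: FIRST \ {ε} = { 'num' } — disjoint from FOLLOW(E)
  E → ε: FIRST \ {ε} = { } — this is the only nullable alternative, skip

C, D, F have no nullable alternative, so no FIRST/FOLLOW check is needed there.

No FIRST/FOLLOW conflicts found.

Answer: No FIRST/FOLLOW conflicts.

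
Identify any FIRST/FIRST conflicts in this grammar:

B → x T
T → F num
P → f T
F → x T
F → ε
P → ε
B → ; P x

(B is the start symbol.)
A FIRST/FIRST conflict occurs when two productions N → α and N → β for the same non-terminal have FIRST(α) ∩ FIRST(β) ≠ ∅ (with ε ∈ FIRST of a nullable right-hand side, so two nullable alternatives also conflict).

Productions for B:
  B → x T: FIRST = { 'x' }
  B → ; P x: FIRST = { ';' }
Productions for P:
  P → f T: FIRST = { 'f' }
  P → ε: FIRST = { ε }
Productions for F:
  F → x T: FIRST = { 'x' }
  F → ε: FIRST = { ε }
T has only one production, so no FIRST/FIRST conflict is possible there.

All alternatives of each non-terminal have pairwise disjoint FIRST sets.

Answer: No FIRST/FIRST conflicts.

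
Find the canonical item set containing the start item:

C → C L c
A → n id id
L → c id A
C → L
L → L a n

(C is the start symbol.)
{ [C → . C L c], [C → . L], [C' → . C], [L → . L a n], [L → . c id A] }

First, augment the grammar with C' → C
I₀ = CLOSURE({ [C' → . C] }):
  [C' → . C] has the dot before C: add [C → . C L c], [C → . L]
  [C → . L] has the dot before L: add [L → . c id A], [L → . L a n]
No further items can be added.

I₀ = { [C → . C L c], [C → . L], [C' → . C], [L → . L a n], [L → . c id A] }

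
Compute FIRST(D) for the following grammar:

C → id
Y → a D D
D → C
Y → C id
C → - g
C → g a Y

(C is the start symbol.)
{ '-', 'g', 'id' }

To compute FIRST(D), examine every production with D on the left-hand side, reading each right-hand side left to right until a non-nullable symbol is reached.

FIRST sets of the other non-terminals involved (by the same procedure, iterated to a fixed point):
  FIRST(C) = { '-', 'g', 'id' }

From D → C:
  - C is a non-terminal: add FIRST(C) \ {ε} = { '-', 'g', 'id' }
    C is not nullable, so stop

Collecting: FIRST(D) = { '-', 'g', 'id' }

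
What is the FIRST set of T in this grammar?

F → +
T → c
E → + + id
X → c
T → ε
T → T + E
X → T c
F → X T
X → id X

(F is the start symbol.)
From T → c:
  - c is a terminal: add 'c' and stop
From T → ε:
  - ε-production, so ε ∈ FIRST(T)
From T → T + E:
  - T is the symbol being defined: contributes nothing new
    T is nullable, so continue to the next symbol
  - '+' is a terminal: add '+' and stop

Collecting: FIRST(T) = { '+', 'c', ε }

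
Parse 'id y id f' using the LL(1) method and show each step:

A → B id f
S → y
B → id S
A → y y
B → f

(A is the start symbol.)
LL(1) parsing maintains a stack (initially the start symbol over $) and the input. At each step: if the stack top is a terminal, match it against the current input token; if it is a non-terminal N, replace it with the RHS of M[N, lookahead] (the unique production whose predict set contains the lookahead).

Stack is shown with the top on the left.

Stack        Input        Action
--------------------------------
A $          id y id f $  output A → B id f
B id f $     id y id f $  output B → id S
id S id f $  id y id f $  match 'id'
S id f $     y id f $     output S → y
y id f $     y id f $     match 'y'
id f $       id f $       match 'id'
f $          f $          match 'f'
$            $            accept

The string is accepted.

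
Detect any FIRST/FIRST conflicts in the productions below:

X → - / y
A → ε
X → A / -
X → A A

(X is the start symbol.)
No FIRST/FIRST conflicts.

FIRST sets of the non-terminals at (or reachable through a nullable prefix from) the front of some alternative:
  FIRST(A) = { ε }

Productions for X:
  X → - / y: FIRST = { '-' }
  X → A / -: FIRST = { '/' }
  X → A A: FIRST = { ε }
A has only one production, so no FIRST/FIRST conflict is possible there.

All alternatives of each non-terminal have pairwise disjoint FIRST sets.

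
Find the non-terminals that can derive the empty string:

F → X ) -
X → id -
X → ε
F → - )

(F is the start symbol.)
ε-productions: X → ε
So X is immediately nullable.
No further non-terminal can be added: every production for the remaining non-terminals contains a terminal or a non-nullable non-terminal.
Nullable = { 'X' }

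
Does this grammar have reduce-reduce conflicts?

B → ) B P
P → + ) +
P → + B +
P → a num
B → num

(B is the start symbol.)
No reduce-reduce conflicts

A reduce-reduce conflict occurs when an LR(0) state has two complete items [A → α .] and [B → β .] — both call for a reduction, and with no lookahead the parser cannot choose between them.

Augment with B' → B and build the canonical LR(0) collection (I0 = CLOSURE({[B' → . B]}), then GOTO on every symbol after a dot until no new states appear). It has 13 states:
  I0: { [B → . ) B P], [B → . num], [B' → . B] }  — shift
  I1: { [B → ) . B P], [B → . ) B P], [B → . num] }  — shift
  I2: { [B' → B .] }  — accept
  I3: { [B → num .] }  — reduce
  I4: { [B → ) B . P], [P → . + ) +], [P → . + B +], [P → . a num] }  — shift
  I5: { [B → . ) B P], [B → . num], [P → + . ) +], [P → + . B +] }  — shift
  I6: { [B → ) B P .] }  — reduce
  I7: { [P → a . num] }  — shift
  I8: { [P → a num .] }  — reduce
  I9: { [B → ) . B P], [B → . ) B P], [B → . num], [P → + ) . +] }  — shift
  I10: { [P → + B . +] }  — shift
  I11: { [P → + B + .] }  — reduce
  I12: { [P → + ) + .] }  — reduce

No state contains more than one complete item.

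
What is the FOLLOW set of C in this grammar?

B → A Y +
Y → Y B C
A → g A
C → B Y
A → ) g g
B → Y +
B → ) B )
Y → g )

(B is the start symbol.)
To compute FOLLOW(C), find every occurrence of C on a right-hand side N → α C β: add FIRST(β) \ {ε}, and if β is empty or nullable also add FOLLOW(N). Iterate to a fixed point.

In Y → Y B C: C is at the end, add FOLLOW(Y)

The FOLLOW sets referred to above (computed the same way, to a fixed point):
  FOLLOW(Y) = { ')', '+', 'g' }

Taking the union: FOLLOW(C) = { ')', '+', 'g' }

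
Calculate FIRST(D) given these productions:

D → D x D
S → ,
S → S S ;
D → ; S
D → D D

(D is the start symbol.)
To compute FIRST(D), examine every production with D on the left-hand side, reading each right-hand side left to right until a non-nullable symbol is reached.

From D → D x D:
  - D is the symbol being defined: contributes nothing new
    D is not nullable, so stop
From D → ; S:
  - ';' is a terminal: add ';' and stop
From D → D D:
  - D is the symbol being defined: contributes nothing new
    D is not nullable, so stop

Collecting: FIRST(D) = { ';' }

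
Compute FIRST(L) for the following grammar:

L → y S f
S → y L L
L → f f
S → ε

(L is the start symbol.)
{ 'f', 'y' }

From L → y S f:
  - y is a terminal: add 'y' and stop
From L → f f:
  - f is a terminal: add 'f' and stop

Collecting: FIRST(L) = { 'f', 'y' }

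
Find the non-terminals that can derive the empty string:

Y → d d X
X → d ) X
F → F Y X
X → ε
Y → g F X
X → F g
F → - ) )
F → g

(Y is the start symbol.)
{ 'X' }

A non-terminal is nullable if it can derive ε (the empty string): either it has an ε-production, or it has a production whose right-hand side consists entirely of nullable non-terminals.

ε-productions: X → ε
So X is immediately nullable.
No further non-terminal can be added: every production for the remaining non-terminals contains a terminal or a non-nullable non-terminal.
Nullable = { 'X' }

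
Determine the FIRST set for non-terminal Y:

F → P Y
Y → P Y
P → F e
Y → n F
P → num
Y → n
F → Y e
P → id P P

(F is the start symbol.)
FIRST sets of the other non-terminals involved (by the same procedure, iterated to a fixed point):
  FIRST(P) = { 'id', 'n', 'num' }

From Y → P Y:
  - P is a non-terminal: add FIRST(P) \ {ε} = { 'id', 'n', 'num' }
    P is not nullable, so stop
From Y → n F:
  - n is a terminal: add 'n' and stop
From Y → n:
  - n is a terminal: add 'n' and stop

Collecting: FIRST(Y) = { 'id', 'n', 'num' }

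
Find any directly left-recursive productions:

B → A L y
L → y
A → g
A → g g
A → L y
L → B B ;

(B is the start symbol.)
No direct left recursion

B → A L y: starts with A
L → y: starts with y
A → g: starts with g
A → g g: starts with g
A → L y: starts with L
L → B B ;: starts with B

No direct left recursion found.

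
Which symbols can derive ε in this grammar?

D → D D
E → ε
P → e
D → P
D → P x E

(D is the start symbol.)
ε-productions: E → ε
So E is immediately nullable.
No further non-terminal can be added: every production for the remaining non-terminals contains a terminal or a non-nullable non-terminal.
Nullable = { 'E' }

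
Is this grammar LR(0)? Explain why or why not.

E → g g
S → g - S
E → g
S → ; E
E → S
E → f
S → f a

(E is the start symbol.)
A grammar is LR(0) if no state in the canonical LR(0) collection has:
  - both a shift item (dot before a terminal) and a complete item (shift-reduce conflict), or
  - two or more complete items (reduce-reduce conflict; the accept item [E' → E .] counts as a complete item here).

Augment with E' → E and build the canonical LR(0) collection (I0 = CLOSURE({[E' → . E]}), then GOTO on every symbol after a dot until no new states appear). It has 13 states:
  I0: { [E → . S], [E → . f], [E → . g g], [E → . g], [E' → . E], [S → . ; E], [S → . f a], [S → . g - S] }  — shift
  I1: { [E → . S], [E → . f], [E → . g g], [E → . g], [S → . ; E], [S → . f a], [S → . g - S], [S → ; . E] }  — shift
  I2: { [E' → E .] }  — accept
  I3: { [E → S .] }  — reduce
  I4: { [E → f .], [S → f . a] }  — shift, reduce
  I5: { [E → g . g], [E → g .], [S → g . - S] }  — shift, reduce
  I6: { [S → . ; E], [S → . f a], [S → . g - S], [S → g - . S] }  — shift
  I7: { [E → g g .] }  — reduce
  I8: { [S → g - S .] }  — reduce
  I9: { [S → f . a] }  — shift
  I10: { [S → g . - S] }  — shift
  I11: { [S → f a .] }  — reduce
  I12: { [S → ; E .] }  — reduce

Conflict in state I4:
  Shift-reduce conflict between [E → f .] and [S → f . a]
So the grammar is NOT LR(0).

Answer: No. Shift-reduce conflict between [E → f .] and [S → f . a]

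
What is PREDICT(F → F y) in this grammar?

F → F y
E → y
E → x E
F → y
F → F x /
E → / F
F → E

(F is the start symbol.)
{ '/', 'x', 'y' }

PREDICT(F → F y) = (FIRST(RHS) \ {ε}) ∪ (FOLLOW(F) if ε ∈ FIRST(RHS), i.e. RHS ⇒* ε)
FIRST(F) = { '/', 'x', 'y' }
FIRST(F y) = { '/', 'x', 'y' }
ε ∉ FIRST(F y), so FOLLOW(F) is not added.
PREDICT(F → F y) = { '/', 'x', 'y' }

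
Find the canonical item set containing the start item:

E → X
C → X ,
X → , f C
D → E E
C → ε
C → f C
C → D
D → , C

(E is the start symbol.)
{ [E → . X], [E' → . E], [X → . , f C] }

First, augment the grammar with E' → E
I₀ = CLOSURE({ [E' → . E] }):
  [E' → . E] has the dot before E: add [E → . X]
  [E → . X] has the dot before X: add [X → . , f C]
No further items can be added.

I₀ = { [E → . X], [E' → . E], [X → . , f C] }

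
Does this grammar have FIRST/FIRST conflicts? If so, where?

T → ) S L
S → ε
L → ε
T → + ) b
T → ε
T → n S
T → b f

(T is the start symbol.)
A FIRST/FIRST conflict occurs when two productions N → α and N → β for the same non-terminal have FIRST(α) ∩ FIRST(β) ≠ ∅ (with ε ∈ FIRST of a nullable right-hand side, so two nullable alternatives also conflict).

Productions for T:
  T → ) S L: FIRST = { ')' }
  T → + ) b: FIRST = { '+' }
  T → ε: FIRST = { ε }
  T → n S: FIRST = { 'n' }
  T → b f: FIRST = { 'b' }
S, L have only one production, so no FIRST/FIRST conflict is possible there.

All alternatives of each non-terminal have pairwise disjoint FIRST sets.

Answer: No FIRST/FIRST conflicts.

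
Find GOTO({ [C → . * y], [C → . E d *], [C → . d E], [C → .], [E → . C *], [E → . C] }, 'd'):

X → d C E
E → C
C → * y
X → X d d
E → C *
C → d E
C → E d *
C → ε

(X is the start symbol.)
GOTO(I, 'd') = CLOSURE({ [A → αX.β] : [A → α.Xβ] ∈ I, X = 'd' })

Items with dot before 'd', with the dot advanced:
  [C → . d E] → [C → d . E]
Closure of the advanced items:
  [C → d . E] has the dot before E: add [E → . C], [E → . C *]
  [E → . C] has the dot before C: add [C → . * y], [C → . d E], [C → . E d *], [C → .]

GOTO = { [C → . * y], [C → . E d *], [C → . d E], [C → .], [C → d . E], [E → . C *], [E → . C] }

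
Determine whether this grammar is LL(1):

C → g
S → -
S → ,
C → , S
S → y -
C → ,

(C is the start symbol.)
A grammar is LL(1) if for each non-terminal N with multiple productions, the predict sets of those productions are pairwise disjoint, where PREDICT(N → α) = (FIRST(α) \ {ε}) ∪ (FOLLOW(N) if α ⇒* ε).

For C:
  PREDICT(C → g) = { 'g' }
  PREDICT(C → ',' S) = { ',' }
  PREDICT(C → ',') = { ',' }
For S:
  PREDICT(S → '-') = { '-' }
  PREDICT(S → ',') = { ',' }
  PREDICT(S → y '-') = { 'y' }

Conflict found: Predict set conflict for C: { ',' }
The grammar is NOT LL(1).

Answer: No. Predict set conflict for C: { ',' }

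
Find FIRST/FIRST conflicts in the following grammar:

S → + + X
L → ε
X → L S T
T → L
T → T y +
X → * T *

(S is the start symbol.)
FIRST sets of the non-terminals at (or reachable through a nullable prefix from) the front of some alternative:
  FIRST(L) = { ε }
  FIRST(S) = { '+' }
  FIRST(T) = { 'y', ε }

Productions for X:
  X → L S T: FIRST = { '+' }
  X → * T *: FIRST = { '*' }
Productions for T:
  T → L: FIRST = { ε }
  T → T y +: FIRST = { 'y' }
S, L have only one production, so no FIRST/FIRST conflict is possible there.

All alternatives of each non-terminal have pairwise disjoint FIRST sets.

Answer: No FIRST/FIRST conflicts.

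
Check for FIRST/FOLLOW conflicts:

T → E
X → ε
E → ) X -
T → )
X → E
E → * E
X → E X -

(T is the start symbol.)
A FIRST/FOLLOW conflict occurs when a non-terminal N has a nullable alternative N → β (β ⇒* ε) and another alternative N → α with FIRST(α) ∩ FOLLOW(N) ≠ ∅: on such a lookahead the parser cannot decide between expanding α and letting N vanish via β.

Nullable non-terminals: X.
FIRST sets used below: FIRST(E) = { ')', '*' }

X: nullable alternative(s) X → ε; FOLLOW(X) = { '-' }
  X → ε: FIRST \ {ε} = { } — this is the only nullable alternative, skip
  X → E: FIRST \ {ε} = { ')', '*' } — disjoint from FOLLOW(X)
  X → E X -: FIRST \ {ε} = { ')', '*' } — disjoint from FOLLOW(X)

E, T have no nullable alternative, so no FIRST/FOLLOW check is needed there.

No FIRST/FOLLOW conflicts found.

Answer: No FIRST/FOLLOW conflicts.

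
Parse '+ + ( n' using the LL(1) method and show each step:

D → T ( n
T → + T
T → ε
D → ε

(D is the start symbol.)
Stack is shown with the top on the left.

Stack      Input      Action
----------------------------
D $        + + ( n $  output D → T ( n
T ( n $    + + ( n $  output T → + T
+ T ( n $  + + ( n $  match '+'
T ( n $    + ( n $    output T → + T
+ T ( n $  + ( n $    match '+'
T ( n $    ( n $      output T → ε
( n $      ( n $      match '('
n $        n $        match 'n'
$          $          accept

The string is accepted.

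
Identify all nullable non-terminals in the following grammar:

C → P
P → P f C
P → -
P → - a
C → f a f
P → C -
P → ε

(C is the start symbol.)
ε-productions: P → ε
So P is immediately nullable.
C → P: every symbol on the right is nullable, so C is nullable too.
Every non-terminal is now nullable.
Nullable = { 'C', 'P' }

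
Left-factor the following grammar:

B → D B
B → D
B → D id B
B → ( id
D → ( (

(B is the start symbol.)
B → D B'
B' → B
B' → ε
B' → id B
B → ( id
D → ( (

Left-factoring transforms A → αβ₁ | αβ₂ into A → αA' and A' → β₁ | β₂
(α is the longest common prefix among the alternatives). Repeat until
no nonterminal has two alternatives with a common prefix.

Round 1: B has alternatives sharing prefix 'D'. Introduce B': B → D B'
  Add: B' → B
  Add: B' → ε
  Add: B' → id B

No remaining common prefixes — done.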